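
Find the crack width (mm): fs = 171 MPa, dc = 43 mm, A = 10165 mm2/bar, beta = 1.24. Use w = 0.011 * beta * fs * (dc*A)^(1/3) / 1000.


w = 0.011 * beta * fs * (dc * A)^(1/3) / 1000
= 0.011 * 1.24 * 171 * (43 * 10165)^(1/3) / 1000
= 0.177 mm

0.177


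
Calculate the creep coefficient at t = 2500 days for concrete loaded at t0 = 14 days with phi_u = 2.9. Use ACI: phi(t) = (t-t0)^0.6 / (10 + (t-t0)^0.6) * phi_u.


dt = 2500 - 14 = 2486
phi = 2486^0.6 / (10 + 2486^0.6) * 2.9
= 2.656

2.656


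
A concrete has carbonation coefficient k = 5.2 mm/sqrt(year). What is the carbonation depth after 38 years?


depth = k * sqrt(t)
= 5.2 * sqrt(38)
= 32.05 mm

32.05


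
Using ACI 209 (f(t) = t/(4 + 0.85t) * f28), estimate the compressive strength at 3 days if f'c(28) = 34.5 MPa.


f(3) = 3 / (4 + 0.85 * 3) * 34.5
= 3 / 6.55 * 34.5
= 15.8 MPa

15.8


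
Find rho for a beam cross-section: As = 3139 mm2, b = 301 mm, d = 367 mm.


rho = As / (b * d)
= 3139 / (301 * 367)
= 0.0284

0.0284


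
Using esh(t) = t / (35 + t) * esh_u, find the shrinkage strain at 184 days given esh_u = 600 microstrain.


esh(184) = 184 / (35 + 184) * 600
= 184 / 219 * 600
= 504.1 microstrain

504.1


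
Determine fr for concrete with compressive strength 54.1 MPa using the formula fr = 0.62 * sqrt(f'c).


fr = 0.62 * sqrt(54.1)
= 4.56 MPa

4.56


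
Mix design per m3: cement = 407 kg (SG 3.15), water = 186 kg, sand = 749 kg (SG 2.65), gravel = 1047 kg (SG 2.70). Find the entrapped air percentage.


Vol cement = 407 / (3.15 * 1000) = 0.129206 m3
Vol water = 186 / 1000 = 0.186 m3
Vol sand = 749 / (2.65 * 1000) = 0.282642 m3
Vol gravel = 1047 / (2.70 * 1000) = 0.387778 m3
Total solid + water volume = 0.985626 m3
Air = (1 - 0.985626) * 100 = 1.44%

1.44


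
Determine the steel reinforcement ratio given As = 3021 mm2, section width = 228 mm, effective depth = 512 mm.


rho = As / (b * d)
= 3021 / (228 * 512)
= 0.0259

0.0259


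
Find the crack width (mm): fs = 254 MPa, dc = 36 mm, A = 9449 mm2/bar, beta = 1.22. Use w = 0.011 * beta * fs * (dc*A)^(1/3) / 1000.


w = 0.011 * beta * fs * (dc * A)^(1/3) / 1000
= 0.011 * 1.22 * 254 * (36 * 9449)^(1/3) / 1000
= 0.238 mm

0.238


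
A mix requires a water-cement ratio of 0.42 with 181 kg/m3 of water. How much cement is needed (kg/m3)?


Cement = water / (w/c)
= 181 / 0.42
= 431.0 kg/m3

431.0


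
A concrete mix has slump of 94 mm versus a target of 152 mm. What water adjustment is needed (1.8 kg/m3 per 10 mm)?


Difference = 152 - 94 = 58 mm
Water adjustment = 58 * 1.8 / 10 = 10.4 kg/m3

10.4


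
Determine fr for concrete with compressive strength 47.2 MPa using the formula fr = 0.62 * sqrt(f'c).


fr = 0.62 * sqrt(47.2)
= 4.26 MPa

4.26


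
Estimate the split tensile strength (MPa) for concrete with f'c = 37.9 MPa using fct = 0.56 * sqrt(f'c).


fct = 0.56 * sqrt(37.9)
= 0.56 * 6.156
= 3.448 MPa

3.448


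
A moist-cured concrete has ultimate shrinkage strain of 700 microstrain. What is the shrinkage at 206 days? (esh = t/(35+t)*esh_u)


esh(206) = 206 / (35 + 206) * 700
= 206 / 241 * 700
= 598.3 microstrain

598.3


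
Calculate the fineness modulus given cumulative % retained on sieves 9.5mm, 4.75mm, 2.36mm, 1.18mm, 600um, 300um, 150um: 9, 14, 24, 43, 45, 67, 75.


FM = sum(cumulative % retained) / 100
= 277 / 100
= 2.77

2.77


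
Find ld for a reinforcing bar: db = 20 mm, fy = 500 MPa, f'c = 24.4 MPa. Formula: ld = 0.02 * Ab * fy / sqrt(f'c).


Ab = pi * 20^2 / 4 = 314.159 mm2
ld = 0.02 * 314.159 * 500 / sqrt(24.4)
= 636.0 mm

636.0


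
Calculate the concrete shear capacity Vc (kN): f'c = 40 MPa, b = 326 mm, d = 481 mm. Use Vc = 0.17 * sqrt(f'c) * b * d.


Vc = 0.17 * sqrt(40) * 326 * 481 / 1000
= 168.59 kN

168.59


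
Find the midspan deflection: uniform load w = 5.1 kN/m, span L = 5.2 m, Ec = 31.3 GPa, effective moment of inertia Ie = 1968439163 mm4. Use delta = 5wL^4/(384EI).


Convert: L = 5.2 m = 5200 mm, Ec = 31.3 GPa = 31300 MPa
delta = 5 * 5.1 * 5200^4 / (384 * 31300 * 1968439163)
= 0.79 mm

0.79


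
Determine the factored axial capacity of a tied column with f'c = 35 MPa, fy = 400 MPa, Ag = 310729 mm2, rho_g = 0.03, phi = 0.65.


Ast = rho * Ag = 0.03 * 310729 = 9321.87 mm2
phi*Pn = 0.65 * 0.80 * (0.85 * 35 * (310729 - 9321.87) + 400 * 9321.87) / 1000
= 6601.72 kN

6601.72


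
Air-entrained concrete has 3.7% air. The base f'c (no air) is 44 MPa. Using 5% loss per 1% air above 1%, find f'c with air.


Strength loss = (3.7 - 1) * 5 = 13.5%
f'c = 44 * (1 - 13.5/100)
= 38.06 MPa

38.06


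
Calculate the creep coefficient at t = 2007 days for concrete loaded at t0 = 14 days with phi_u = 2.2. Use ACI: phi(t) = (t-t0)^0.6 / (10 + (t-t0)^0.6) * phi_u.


dt = 2007 - 14 = 1993
phi = 1993^0.6 / (10 + 1993^0.6) * 2.2
= 1.991

1.991


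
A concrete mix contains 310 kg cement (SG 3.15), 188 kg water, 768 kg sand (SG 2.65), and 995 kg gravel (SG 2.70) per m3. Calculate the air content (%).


Vol cement = 310 / (3.15 * 1000) = 0.098413 m3
Vol water = 188 / 1000 = 0.188 m3
Vol sand = 768 / (2.65 * 1000) = 0.289811 m3
Vol gravel = 995 / (2.70 * 1000) = 0.368519 m3
Total solid + water volume = 0.944743 m3
Air = (1 - 0.944743) * 100 = 5.53%

5.53


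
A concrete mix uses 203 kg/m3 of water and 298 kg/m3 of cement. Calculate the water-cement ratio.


w/c = water / cement
w/c = 203 / 298 = 0.681

0.681


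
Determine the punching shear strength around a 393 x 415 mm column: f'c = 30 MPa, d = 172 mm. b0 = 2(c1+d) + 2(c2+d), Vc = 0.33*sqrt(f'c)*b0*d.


b0 = 2*(393 + 172) + 2*(415 + 172) = 2304 mm
Vc = 0.33 * sqrt(30) * 2304 * 172 / 1000
= 716.28 kN

716.28


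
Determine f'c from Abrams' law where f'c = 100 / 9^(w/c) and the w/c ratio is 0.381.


f'c = 100 / 9^0.381
= 100 / 2.31
= 43.29 MPa

43.29


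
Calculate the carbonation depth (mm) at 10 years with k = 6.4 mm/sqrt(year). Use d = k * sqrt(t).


depth = k * sqrt(t)
= 6.4 * sqrt(10)
= 20.24 mm

20.24


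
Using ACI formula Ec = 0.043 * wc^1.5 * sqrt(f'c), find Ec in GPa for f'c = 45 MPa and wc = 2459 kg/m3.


Ec = 0.043 * 2459^1.5 * sqrt(45) / 1000
= 35.17 GPa

35.17


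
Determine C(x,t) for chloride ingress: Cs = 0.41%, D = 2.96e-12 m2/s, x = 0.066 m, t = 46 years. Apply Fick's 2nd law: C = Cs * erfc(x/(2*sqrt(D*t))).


t_seconds = 46 * 365.25 * 24 * 3600 = 1451649600.0 s
arg = 0.066 / (2 * sqrt(2.96e-12 * 1451649600.0))
= 0.5034
erfc(0.5034) = 0.4765
C = 0.41 * 0.4765 = 0.1954%

0.1954


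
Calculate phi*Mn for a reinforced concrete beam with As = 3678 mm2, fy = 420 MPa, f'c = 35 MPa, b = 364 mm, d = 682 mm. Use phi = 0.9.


a = As * fy / (0.85 * f'c * b)
= 3678 * 420 / (0.85 * 35 * 364)
= 142.6503 mm
Mn = As * fy * (d - a/2) / 10^6
= 943.3461 kN-m
phi*Mn = 0.9 * 943.3461 = 849.01 kN-m

849.01


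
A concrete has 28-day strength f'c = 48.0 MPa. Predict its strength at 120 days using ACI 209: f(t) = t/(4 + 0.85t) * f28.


f(120) = 120 / (4 + 0.85 * 120) * 48.0
= 120 / 106.0 * 48.0
= 54.34 MPa

54.34


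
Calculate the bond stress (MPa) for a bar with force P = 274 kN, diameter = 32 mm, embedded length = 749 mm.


u = P / (pi * db * ld)
= 274 * 1000 / (pi * 32 * 749)
= 3.639 MPa

3.639


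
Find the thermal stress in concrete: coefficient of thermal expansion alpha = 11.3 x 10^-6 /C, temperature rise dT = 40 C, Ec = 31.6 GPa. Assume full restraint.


sigma = alpha * dT * Ec
= 11.3e-6 * 40 * 31.6 * 1000
= 14.283 MPa

14.283


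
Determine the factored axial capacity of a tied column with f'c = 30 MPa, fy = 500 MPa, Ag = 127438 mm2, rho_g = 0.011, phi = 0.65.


Ast = rho * Ag = 0.011 * 127438 = 1401.818 mm2
phi*Pn = 0.65 * 0.80 * (0.85 * 30 * (127438 - 1401.818) + 500 * 1401.818) / 1000
= 2035.71 kN

2035.71


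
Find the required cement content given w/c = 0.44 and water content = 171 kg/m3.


Cement = water / (w/c)
= 171 / 0.44
= 388.6 kg/m3

388.6


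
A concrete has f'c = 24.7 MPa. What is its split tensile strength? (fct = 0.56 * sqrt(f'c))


fct = 0.56 * sqrt(24.7)
= 0.56 * 4.97
= 2.783 MPa

2.783


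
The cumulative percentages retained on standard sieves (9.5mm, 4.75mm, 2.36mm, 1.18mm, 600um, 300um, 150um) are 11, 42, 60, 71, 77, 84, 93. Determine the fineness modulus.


FM = sum(cumulative % retained) / 100
= 438 / 100
= 4.38

4.38


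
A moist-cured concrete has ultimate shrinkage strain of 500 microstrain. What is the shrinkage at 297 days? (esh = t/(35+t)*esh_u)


esh(297) = 297 / (35 + 297) * 500
= 297 / 332 * 500
= 447.3 microstrain

447.3


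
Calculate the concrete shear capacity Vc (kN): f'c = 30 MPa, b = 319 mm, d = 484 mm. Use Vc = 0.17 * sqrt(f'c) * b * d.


Vc = 0.17 * sqrt(30) * 319 * 484 / 1000
= 143.76 kN

143.76


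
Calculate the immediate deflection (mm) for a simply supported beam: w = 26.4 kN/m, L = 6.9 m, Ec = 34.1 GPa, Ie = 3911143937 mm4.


Convert: L = 6.9 m = 6900 mm, Ec = 34.1 GPa = 34100 MPa
delta = 5 * 26.4 * 6900^4 / (384 * 34100 * 3911143937)
= 5.84 mm

5.84


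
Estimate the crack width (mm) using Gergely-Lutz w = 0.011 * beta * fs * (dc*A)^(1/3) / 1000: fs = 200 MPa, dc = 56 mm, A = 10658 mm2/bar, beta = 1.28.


w = 0.011 * beta * fs * (dc * A)^(1/3) / 1000
= 0.011 * 1.28 * 200 * (56 * 10658)^(1/3) / 1000
= 0.237 mm

0.237


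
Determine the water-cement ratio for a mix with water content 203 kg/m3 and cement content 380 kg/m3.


w/c = water / cement
w/c = 203 / 380 = 0.534

0.534


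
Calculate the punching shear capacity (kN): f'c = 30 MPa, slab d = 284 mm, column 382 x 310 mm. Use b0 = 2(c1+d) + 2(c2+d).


b0 = 2*(382 + 284) + 2*(310 + 284) = 2520 mm
Vc = 0.33 * sqrt(30) * 2520 * 284 / 1000
= 1293.58 kN

1293.58


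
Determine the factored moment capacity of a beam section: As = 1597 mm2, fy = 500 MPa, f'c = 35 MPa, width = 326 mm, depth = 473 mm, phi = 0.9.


a = As * fy / (0.85 * f'c * b)
= 1597 * 500 / (0.85 * 35 * 326)
= 82.3323 mm
Mn = As * fy * (d - a/2) / 10^6
= 344.8193 kN-m
phi*Mn = 0.9 * 344.8193 = 310.34 kN-m

310.34


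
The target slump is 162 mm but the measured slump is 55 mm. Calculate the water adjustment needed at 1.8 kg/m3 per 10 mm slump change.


Difference = 162 - 55 = 107 mm
Water adjustment = 107 * 1.8 / 10 = 19.3 kg/m3

19.3


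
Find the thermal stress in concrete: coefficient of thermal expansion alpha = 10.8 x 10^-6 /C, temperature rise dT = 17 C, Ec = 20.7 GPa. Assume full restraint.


sigma = alpha * dT * Ec
= 10.8e-6 * 17 * 20.7 * 1000
= 3.801 MPa

3.801


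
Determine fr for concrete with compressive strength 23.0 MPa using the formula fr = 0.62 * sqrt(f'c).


fr = 0.62 * sqrt(23.0)
= 2.973 MPa

2.973


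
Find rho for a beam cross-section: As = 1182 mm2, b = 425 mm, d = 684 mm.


rho = As / (b * d)
= 1182 / (425 * 684)
= 0.0041

0.0041


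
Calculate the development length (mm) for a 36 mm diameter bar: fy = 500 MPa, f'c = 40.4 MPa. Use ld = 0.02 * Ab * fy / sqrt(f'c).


Ab = pi * 36^2 / 4 = 1017.876 mm2
ld = 0.02 * 1017.876 * 500 / sqrt(40.4)
= 1601.4 mm

1601.4


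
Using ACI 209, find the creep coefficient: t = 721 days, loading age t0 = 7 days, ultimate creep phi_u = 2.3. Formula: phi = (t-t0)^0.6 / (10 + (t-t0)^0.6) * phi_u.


dt = 721 - 7 = 714
phi = 714^0.6 / (10 + 714^0.6) * 2.3
= 1.926

1.926


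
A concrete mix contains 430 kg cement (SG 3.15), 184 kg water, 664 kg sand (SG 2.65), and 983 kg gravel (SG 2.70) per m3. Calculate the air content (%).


Vol cement = 430 / (3.15 * 1000) = 0.136508 m3
Vol water = 184 / 1000 = 0.184 m3
Vol sand = 664 / (2.65 * 1000) = 0.250566 m3
Vol gravel = 983 / (2.70 * 1000) = 0.364074 m3
Total solid + water volume = 0.935148 m3
Air = (1 - 0.935148) * 100 = 6.49%

6.49


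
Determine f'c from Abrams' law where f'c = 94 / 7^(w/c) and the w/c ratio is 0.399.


f'c = 94 / 7^0.399
= 94 / 2.174
= 43.24 MPa

43.24


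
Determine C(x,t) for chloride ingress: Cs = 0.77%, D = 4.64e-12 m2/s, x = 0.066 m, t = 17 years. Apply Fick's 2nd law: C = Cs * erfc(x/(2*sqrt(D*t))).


t_seconds = 17 * 365.25 * 24 * 3600 = 536479200.0 s
arg = 0.066 / (2 * sqrt(4.64e-12 * 536479200.0))
= 0.6614
erfc(0.6614) = 0.3496
C = 0.77 * 0.3496 = 0.2692%

0.2692


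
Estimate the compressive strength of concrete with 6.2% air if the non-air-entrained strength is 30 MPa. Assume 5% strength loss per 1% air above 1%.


Strength loss = (6.2 - 1) * 5 = 26.0%
f'c = 30 * (1 - 26.0/100)
= 22.2 MPa

22.2


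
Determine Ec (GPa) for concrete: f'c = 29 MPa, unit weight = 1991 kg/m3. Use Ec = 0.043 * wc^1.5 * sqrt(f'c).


Ec = 0.043 * 1991^1.5 * sqrt(29) / 1000
= 20.57 GPa

20.57


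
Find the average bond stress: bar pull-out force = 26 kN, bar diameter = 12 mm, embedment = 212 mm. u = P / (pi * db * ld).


u = P / (pi * db * ld)
= 26 * 1000 / (pi * 12 * 212)
= 3.253 MPa

3.253


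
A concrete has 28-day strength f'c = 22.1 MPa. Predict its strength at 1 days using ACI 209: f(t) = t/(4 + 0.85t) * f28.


f(1) = 1 / (4 + 0.85 * 1) * 22.1
= 1 / 4.85 * 22.1
= 4.56 MPa

4.56


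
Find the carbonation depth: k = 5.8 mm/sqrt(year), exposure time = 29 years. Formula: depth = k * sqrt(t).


depth = k * sqrt(t)
= 5.8 * sqrt(29)
= 31.23 mm

31.23


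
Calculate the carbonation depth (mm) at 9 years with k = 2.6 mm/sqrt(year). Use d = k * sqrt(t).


depth = k * sqrt(t)
= 2.6 * sqrt(9)
= 7.8 mm

7.8


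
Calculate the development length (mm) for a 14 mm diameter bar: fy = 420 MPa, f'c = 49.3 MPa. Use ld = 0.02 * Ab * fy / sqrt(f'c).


Ab = pi * 14^2 / 4 = 153.938 mm2
ld = 0.02 * 153.938 * 420 / sqrt(49.3)
= 184.2 mm

184.2


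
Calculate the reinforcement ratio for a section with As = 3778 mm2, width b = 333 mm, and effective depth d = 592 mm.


rho = As / (b * d)
= 3778 / (333 * 592)
= 0.0192

0.0192


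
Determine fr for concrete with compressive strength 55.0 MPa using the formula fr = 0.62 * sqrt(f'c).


fr = 0.62 * sqrt(55.0)
= 4.598 MPa

4.598


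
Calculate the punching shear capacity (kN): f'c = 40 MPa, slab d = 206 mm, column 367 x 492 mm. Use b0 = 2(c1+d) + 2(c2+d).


b0 = 2*(367 + 206) + 2*(492 + 206) = 2542 mm
Vc = 0.33 * sqrt(40) * 2542 * 206 / 1000
= 1092.92 kN

1092.92


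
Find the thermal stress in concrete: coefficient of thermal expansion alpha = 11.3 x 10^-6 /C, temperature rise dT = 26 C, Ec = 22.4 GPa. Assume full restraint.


sigma = alpha * dT * Ec
= 11.3e-6 * 26 * 22.4 * 1000
= 6.581 MPa

6.581


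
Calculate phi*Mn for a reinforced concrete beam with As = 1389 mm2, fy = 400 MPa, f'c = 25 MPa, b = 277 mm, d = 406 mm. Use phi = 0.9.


a = As * fy / (0.85 * f'c * b)
= 1389 * 400 / (0.85 * 25 * 277)
= 94.3895 mm
Mn = As * fy * (d - a/2) / 10^6
= 199.3522 kN-m
phi*Mn = 0.9 * 199.3522 = 179.42 kN-m

179.42


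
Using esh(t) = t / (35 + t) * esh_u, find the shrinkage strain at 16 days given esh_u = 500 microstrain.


esh(16) = 16 / (35 + 16) * 500
= 16 / 51 * 500
= 156.9 microstrain

156.9


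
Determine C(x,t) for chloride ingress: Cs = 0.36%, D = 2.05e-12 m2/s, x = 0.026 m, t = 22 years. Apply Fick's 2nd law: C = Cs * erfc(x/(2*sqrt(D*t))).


t_seconds = 22 * 365.25 * 24 * 3600 = 694267200.0 s
arg = 0.026 / (2 * sqrt(2.05e-12 * 694267200.0))
= 0.3446
erfc(0.3446) = 0.626
C = 0.36 * 0.626 = 0.2254%

0.2254


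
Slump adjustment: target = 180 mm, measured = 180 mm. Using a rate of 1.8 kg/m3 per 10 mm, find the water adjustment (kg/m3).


Difference = 180 - 180 = 0 mm
Water adjustment = 0 * 1.8 / 10 = 0.0 kg/m3

0.0


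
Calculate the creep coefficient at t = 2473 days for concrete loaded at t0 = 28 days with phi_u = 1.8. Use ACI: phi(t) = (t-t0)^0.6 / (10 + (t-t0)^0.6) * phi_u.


dt = 2473 - 28 = 2445
phi = 2445^0.6 / (10 + 2445^0.6) * 1.8
= 1.647

1.647


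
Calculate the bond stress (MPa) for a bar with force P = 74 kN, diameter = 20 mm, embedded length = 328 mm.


u = P / (pi * db * ld)
= 74 * 1000 / (pi * 20 * 328)
= 3.591 MPa

3.591


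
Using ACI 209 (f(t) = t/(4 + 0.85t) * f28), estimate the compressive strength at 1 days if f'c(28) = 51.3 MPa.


f(1) = 1 / (4 + 0.85 * 1) * 51.3
= 1 / 4.85 * 51.3
= 10.58 MPa

10.58


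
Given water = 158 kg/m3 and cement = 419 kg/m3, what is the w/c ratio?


w/c = water / cement
w/c = 158 / 419 = 0.377

0.377


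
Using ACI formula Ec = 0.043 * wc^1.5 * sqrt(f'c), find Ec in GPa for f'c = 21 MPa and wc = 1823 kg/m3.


Ec = 0.043 * 1823^1.5 * sqrt(21) / 1000
= 15.34 GPa

15.34


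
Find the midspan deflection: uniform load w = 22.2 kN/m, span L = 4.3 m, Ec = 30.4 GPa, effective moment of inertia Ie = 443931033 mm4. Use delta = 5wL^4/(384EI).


Convert: L = 4.3 m = 4300 mm, Ec = 30.4 GPa = 30400 MPa
delta = 5 * 22.2 * 4300^4 / (384 * 30400 * 443931033)
= 7.32 mm

7.32


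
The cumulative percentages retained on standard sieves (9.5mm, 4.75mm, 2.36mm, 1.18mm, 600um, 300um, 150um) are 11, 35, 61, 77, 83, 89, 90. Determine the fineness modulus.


FM = sum(cumulative % retained) / 100
= 446 / 100
= 4.46

4.46


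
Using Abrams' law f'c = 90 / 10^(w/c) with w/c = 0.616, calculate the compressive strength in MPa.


f'c = 90 / 10^0.616
= 90 / 4.13
= 21.79 MPa

21.79


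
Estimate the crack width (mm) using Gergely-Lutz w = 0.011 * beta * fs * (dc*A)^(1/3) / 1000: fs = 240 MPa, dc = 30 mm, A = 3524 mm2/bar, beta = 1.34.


w = 0.011 * beta * fs * (dc * A)^(1/3) / 1000
= 0.011 * 1.34 * 240 * (30 * 3524)^(1/3) / 1000
= 0.167 mm

0.167


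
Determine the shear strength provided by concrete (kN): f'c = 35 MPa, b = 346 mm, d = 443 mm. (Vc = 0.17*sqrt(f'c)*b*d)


Vc = 0.17 * sqrt(35) * 346 * 443 / 1000
= 154.16 kN

154.16


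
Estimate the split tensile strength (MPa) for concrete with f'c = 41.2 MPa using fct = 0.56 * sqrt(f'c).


fct = 0.56 * sqrt(41.2)
= 0.56 * 6.419
= 3.594 MPa

3.594


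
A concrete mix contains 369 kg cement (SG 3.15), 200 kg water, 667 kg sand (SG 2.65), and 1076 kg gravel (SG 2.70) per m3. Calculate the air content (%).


Vol cement = 369 / (3.15 * 1000) = 0.117143 m3
Vol water = 200 / 1000 = 0.2 m3
Vol sand = 667 / (2.65 * 1000) = 0.251698 m3
Vol gravel = 1076 / (2.70 * 1000) = 0.398519 m3
Total solid + water volume = 0.967359 m3
Air = (1 - 0.967359) * 100 = 3.26%

3.26


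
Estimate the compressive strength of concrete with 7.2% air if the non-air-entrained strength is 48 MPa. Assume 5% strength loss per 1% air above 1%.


Strength loss = (7.2 - 1) * 5 = 31.0%
f'c = 48 * (1 - 31.0/100)
= 33.12 MPa

33.12


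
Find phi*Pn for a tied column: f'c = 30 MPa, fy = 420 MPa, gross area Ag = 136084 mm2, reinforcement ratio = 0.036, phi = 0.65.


Ast = rho * Ag = 0.036 * 136084 = 4899.024 mm2
phi*Pn = 0.65 * 0.80 * (0.85 * 30 * (136084 - 4899.024) + 420 * 4899.024) / 1000
= 2809.46 kN

2809.46


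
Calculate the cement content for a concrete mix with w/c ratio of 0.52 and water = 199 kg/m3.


Cement = water / (w/c)
= 199 / 0.52
= 382.7 kg/m3

382.7


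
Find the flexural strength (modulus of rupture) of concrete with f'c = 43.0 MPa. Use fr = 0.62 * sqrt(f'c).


fr = 0.62 * sqrt(43.0)
= 4.066 MPa

4.066


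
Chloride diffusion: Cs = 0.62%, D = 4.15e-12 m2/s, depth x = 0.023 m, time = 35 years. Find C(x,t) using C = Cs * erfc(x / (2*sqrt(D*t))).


t_seconds = 35 * 365.25 * 24 * 3600 = 1104516000.0 s
arg = 0.023 / (2 * sqrt(4.15e-12 * 1104516000.0))
= 0.1699
erfc(0.1699) = 0.8102
C = 0.62 * 0.8102 = 0.5023%

0.5023


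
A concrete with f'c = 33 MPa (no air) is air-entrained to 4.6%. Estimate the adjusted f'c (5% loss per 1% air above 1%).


Strength loss = (4.6 - 1) * 5 = 18.0%
f'c = 33 * (1 - 18.0/100)
= 27.06 MPa

27.06


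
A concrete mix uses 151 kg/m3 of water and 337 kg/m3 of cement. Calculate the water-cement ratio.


w/c = water / cement
w/c = 151 / 337 = 0.448

0.448


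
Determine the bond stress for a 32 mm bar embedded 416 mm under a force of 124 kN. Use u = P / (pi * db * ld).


u = P / (pi * db * ld)
= 124 * 1000 / (pi * 32 * 416)
= 2.965 MPa

2.965


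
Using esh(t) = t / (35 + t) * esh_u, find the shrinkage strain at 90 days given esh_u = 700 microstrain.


esh(90) = 90 / (35 + 90) * 700
= 90 / 125 * 700
= 504.0 microstrain

504.0


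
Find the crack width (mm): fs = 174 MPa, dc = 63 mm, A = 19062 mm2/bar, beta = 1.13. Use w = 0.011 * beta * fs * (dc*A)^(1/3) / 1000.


w = 0.011 * beta * fs * (dc * A)^(1/3) / 1000
= 0.011 * 1.13 * 174 * (63 * 19062)^(1/3) / 1000
= 0.23 mm

0.23


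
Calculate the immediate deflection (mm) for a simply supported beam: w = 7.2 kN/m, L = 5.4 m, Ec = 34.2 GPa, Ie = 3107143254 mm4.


Convert: L = 5.4 m = 5400 mm, Ec = 34.2 GPa = 34200 MPa
delta = 5 * 7.2 * 5400^4 / (384 * 34200 * 3107143254)
= 0.75 mm

0.75


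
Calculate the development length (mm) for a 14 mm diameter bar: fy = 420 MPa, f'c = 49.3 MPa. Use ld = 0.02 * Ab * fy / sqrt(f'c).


Ab = pi * 14^2 / 4 = 153.938 mm2
ld = 0.02 * 153.938 * 420 / sqrt(49.3)
= 184.2 mm

184.2


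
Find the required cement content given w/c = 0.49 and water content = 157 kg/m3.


Cement = water / (w/c)
= 157 / 0.49
= 320.4 kg/m3

320.4


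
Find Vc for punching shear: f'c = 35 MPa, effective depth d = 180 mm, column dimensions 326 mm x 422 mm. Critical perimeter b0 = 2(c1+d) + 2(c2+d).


b0 = 2*(326 + 180) + 2*(422 + 180) = 2216 mm
Vc = 0.33 * sqrt(35) * 2216 * 180 / 1000
= 778.74 kN

778.74


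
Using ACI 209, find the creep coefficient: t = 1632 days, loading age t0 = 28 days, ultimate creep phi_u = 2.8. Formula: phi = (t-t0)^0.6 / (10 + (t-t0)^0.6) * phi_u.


dt = 1632 - 28 = 1604
phi = 1604^0.6 / (10 + 1604^0.6) * 2.8
= 2.501

2.501


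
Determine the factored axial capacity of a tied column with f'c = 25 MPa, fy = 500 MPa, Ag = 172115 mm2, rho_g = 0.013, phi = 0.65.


Ast = rho * Ag = 0.013 * 172115 = 2237.495 mm2
phi*Pn = 0.65 * 0.80 * (0.85 * 25 * (172115 - 2237.495) + 500 * 2237.495) / 1000
= 2458.9 kN

2458.9


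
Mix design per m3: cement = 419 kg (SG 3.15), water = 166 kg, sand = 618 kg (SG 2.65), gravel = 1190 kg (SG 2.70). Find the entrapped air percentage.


Vol cement = 419 / (3.15 * 1000) = 0.133016 m3
Vol water = 166 / 1000 = 0.166 m3
Vol sand = 618 / (2.65 * 1000) = 0.233208 m3
Vol gravel = 1190 / (2.70 * 1000) = 0.440741 m3
Total solid + water volume = 0.972964 m3
Air = (1 - 0.972964) * 100 = 2.7%

2.7


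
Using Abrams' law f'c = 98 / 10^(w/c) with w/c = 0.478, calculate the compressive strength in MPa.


f'c = 98 / 10^0.478
= 98 / 3.006
= 32.6 MPa

32.6


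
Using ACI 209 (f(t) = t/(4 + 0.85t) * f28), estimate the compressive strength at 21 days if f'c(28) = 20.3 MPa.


f(21) = 21 / (4 + 0.85 * 21) * 20.3
= 21 / 21.85 * 20.3
= 19.51 MPa

19.51


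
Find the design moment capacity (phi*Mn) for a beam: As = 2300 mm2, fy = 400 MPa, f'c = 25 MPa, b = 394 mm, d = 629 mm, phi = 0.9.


a = As * fy / (0.85 * f'c * b)
= 2300 * 400 / (0.85 * 25 * 394)
= 109.8835 mm
Mn = As * fy * (d - a/2) / 10^6
= 528.1336 kN-m
phi*Mn = 0.9 * 528.1336 = 475.32 kN-m

475.32


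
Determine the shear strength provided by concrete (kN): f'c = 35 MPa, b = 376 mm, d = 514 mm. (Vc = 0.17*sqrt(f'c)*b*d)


Vc = 0.17 * sqrt(35) * 376 * 514 / 1000
= 194.37 kN

194.37


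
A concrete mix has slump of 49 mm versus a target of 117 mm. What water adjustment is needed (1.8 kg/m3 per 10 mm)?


Difference = 117 - 49 = 68 mm
Water adjustment = 68 * 1.8 / 10 = 12.2 kg/m3

12.2


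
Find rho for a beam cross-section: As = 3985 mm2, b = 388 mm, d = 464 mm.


rho = As / (b * d)
= 3985 / (388 * 464)
= 0.0221

0.0221


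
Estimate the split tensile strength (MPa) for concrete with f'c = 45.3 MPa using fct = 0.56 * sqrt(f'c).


fct = 0.56 * sqrt(45.3)
= 0.56 * 6.731
= 3.769 MPa

3.769


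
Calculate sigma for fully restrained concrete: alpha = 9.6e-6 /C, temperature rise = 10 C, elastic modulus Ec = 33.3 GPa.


sigma = alpha * dT * Ec
= 9.6e-6 * 10 * 33.3 * 1000
= 3.197 MPa

3.197


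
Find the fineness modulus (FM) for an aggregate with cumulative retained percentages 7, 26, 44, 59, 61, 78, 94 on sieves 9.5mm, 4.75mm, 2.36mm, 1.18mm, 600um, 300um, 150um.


FM = sum(cumulative % retained) / 100
= 369 / 100
= 3.69

3.69


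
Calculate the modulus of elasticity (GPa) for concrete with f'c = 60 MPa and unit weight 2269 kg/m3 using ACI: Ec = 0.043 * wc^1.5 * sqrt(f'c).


Ec = 0.043 * 2269^1.5 * sqrt(60) / 1000
= 36.0 GPa

36.0


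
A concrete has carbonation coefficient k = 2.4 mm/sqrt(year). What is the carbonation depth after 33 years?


depth = k * sqrt(t)
= 2.4 * sqrt(33)
= 13.79 mm

13.79


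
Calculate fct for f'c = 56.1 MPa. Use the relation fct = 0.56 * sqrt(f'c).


fct = 0.56 * sqrt(56.1)
= 0.56 * 7.49
= 4.194 MPa

4.194


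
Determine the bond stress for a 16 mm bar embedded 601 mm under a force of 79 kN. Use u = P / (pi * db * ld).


u = P / (pi * db * ld)
= 79 * 1000 / (pi * 16 * 601)
= 2.615 MPa

2.615


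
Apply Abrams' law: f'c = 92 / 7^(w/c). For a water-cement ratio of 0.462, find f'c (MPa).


f'c = 92 / 7^0.462
= 92 / 2.457
= 37.44 MPa

37.44


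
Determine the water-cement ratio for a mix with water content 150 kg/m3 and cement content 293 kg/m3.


w/c = water / cement
w/c = 150 / 293 = 0.512

0.512


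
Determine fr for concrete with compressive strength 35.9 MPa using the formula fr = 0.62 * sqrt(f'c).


fr = 0.62 * sqrt(35.9)
= 3.715 MPa

3.715


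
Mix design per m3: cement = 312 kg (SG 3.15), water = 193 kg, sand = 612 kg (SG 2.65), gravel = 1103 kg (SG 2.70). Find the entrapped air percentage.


Vol cement = 312 / (3.15 * 1000) = 0.099048 m3
Vol water = 193 / 1000 = 0.193 m3
Vol sand = 612 / (2.65 * 1000) = 0.230943 m3
Vol gravel = 1103 / (2.70 * 1000) = 0.408519 m3
Total solid + water volume = 0.93151 m3
Air = (1 - 0.93151) * 100 = 6.85%

6.85


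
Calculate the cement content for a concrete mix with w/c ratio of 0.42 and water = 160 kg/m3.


Cement = water / (w/c)
= 160 / 0.42
= 381.0 kg/m3

381.0


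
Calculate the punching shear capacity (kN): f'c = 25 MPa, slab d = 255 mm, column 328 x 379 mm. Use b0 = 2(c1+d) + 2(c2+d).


b0 = 2*(328 + 255) + 2*(379 + 255) = 2434 mm
Vc = 0.33 * sqrt(25) * 2434 * 255 / 1000
= 1024.11 kN

1024.11


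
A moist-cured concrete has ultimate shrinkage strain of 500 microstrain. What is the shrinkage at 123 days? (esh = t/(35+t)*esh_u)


esh(123) = 123 / (35 + 123) * 500
= 123 / 158 * 500
= 389.2 microstrain

389.2


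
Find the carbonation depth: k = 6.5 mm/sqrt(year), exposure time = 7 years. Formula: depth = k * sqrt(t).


depth = k * sqrt(t)
= 6.5 * sqrt(7)
= 17.2 mm

17.2


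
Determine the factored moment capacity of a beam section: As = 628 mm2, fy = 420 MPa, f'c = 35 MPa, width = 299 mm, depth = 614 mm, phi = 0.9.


a = As * fy / (0.85 * f'c * b)
= 628 * 420 / (0.85 * 35 * 299)
= 29.6518 mm
Mn = As * fy * (d - a/2) / 10^6
= 158.0382 kN-m
phi*Mn = 0.9 * 158.0382 = 142.23 kN-m

142.23


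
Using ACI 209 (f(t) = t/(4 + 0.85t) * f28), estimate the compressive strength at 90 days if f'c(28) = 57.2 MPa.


f(90) = 90 / (4 + 0.85 * 90) * 57.2
= 90 / 80.5 * 57.2
= 63.95 MPa

63.95


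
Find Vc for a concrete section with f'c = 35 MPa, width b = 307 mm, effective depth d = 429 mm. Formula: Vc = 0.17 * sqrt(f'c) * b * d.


Vc = 0.17 * sqrt(35) * 307 * 429 / 1000
= 132.46 kN

132.46


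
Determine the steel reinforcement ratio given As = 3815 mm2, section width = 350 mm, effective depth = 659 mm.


rho = As / (b * d)
= 3815 / (350 * 659)
= 0.0165

0.0165


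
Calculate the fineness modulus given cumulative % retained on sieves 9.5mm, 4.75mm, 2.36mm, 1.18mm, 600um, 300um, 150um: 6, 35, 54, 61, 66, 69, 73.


FM = sum(cumulative % retained) / 100
= 364 / 100
= 3.64

3.64


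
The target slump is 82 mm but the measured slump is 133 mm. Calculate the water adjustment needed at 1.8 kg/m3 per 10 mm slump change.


Difference = 82 - 133 = -51 mm
Water adjustment = -51 * 1.8 / 10 = -9.2 kg/m3

-9.2


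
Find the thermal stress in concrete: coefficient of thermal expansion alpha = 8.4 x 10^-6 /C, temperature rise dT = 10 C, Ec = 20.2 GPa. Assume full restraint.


sigma = alpha * dT * Ec
= 8.4e-6 * 10 * 20.2 * 1000
= 1.697 MPa

1.697


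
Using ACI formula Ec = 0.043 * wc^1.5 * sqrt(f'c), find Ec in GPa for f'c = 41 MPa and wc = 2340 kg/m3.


Ec = 0.043 * 2340^1.5 * sqrt(41) / 1000
= 31.17 GPa

31.17


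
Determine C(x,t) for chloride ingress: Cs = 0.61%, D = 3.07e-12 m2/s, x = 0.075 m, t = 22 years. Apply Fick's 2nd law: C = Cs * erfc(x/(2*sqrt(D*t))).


t_seconds = 22 * 365.25 * 24 * 3600 = 694267200.0 s
arg = 0.075 / (2 * sqrt(3.07e-12 * 694267200.0))
= 0.8123
erfc(0.8123) = 0.2507
C = 0.61 * 0.2507 = 0.1529%

0.1529


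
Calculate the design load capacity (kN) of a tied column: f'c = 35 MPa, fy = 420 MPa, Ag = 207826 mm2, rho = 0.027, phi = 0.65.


Ast = rho * Ag = 0.027 * 207826 = 5611.302 mm2
phi*Pn = 0.65 * 0.80 * (0.85 * 35 * (207826 - 5611.302) + 420 * 5611.302) / 1000
= 4353.77 kN

4353.77


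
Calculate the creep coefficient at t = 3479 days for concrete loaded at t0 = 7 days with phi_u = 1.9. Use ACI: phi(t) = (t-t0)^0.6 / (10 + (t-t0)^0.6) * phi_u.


dt = 3479 - 7 = 3472
phi = 3472^0.6 / (10 + 3472^0.6) * 1.9
= 1.767

1.767


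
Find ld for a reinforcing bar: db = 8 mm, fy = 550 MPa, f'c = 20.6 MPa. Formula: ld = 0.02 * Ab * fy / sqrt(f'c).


Ab = pi * 8^2 / 4 = 50.265 mm2
ld = 0.02 * 50.265 * 550 / sqrt(20.6)
= 121.8 mm

121.8


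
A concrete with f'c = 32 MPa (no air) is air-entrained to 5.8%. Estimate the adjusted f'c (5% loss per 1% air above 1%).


Strength loss = (5.8 - 1) * 5 = 24.0%
f'c = 32 * (1 - 24.0/100)
= 24.32 MPa

24.32


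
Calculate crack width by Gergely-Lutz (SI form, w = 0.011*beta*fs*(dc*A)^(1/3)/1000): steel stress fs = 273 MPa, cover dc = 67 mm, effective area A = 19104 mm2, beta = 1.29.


w = 0.011 * beta * fs * (dc * A)^(1/3) / 1000
= 0.011 * 1.29 * 273 * (67 * 19104)^(1/3) / 1000
= 0.421 mm

0.421


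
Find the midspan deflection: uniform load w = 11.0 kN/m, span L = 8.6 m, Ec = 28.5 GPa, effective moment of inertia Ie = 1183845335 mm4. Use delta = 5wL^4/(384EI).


Convert: L = 8.6 m = 8600 mm, Ec = 28.5 GPa = 28500 MPa
delta = 5 * 11.0 * 8600^4 / (384 * 28500 * 1183845335)
= 23.22 mm

23.22


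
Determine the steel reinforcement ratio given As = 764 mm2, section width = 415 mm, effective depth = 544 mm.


rho = As / (b * d)
= 764 / (415 * 544)
= 0.0034

0.0034


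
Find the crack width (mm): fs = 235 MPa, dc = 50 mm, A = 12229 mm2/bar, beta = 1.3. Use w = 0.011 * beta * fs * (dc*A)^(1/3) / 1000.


w = 0.011 * beta * fs * (dc * A)^(1/3) / 1000
= 0.011 * 1.3 * 235 * (50 * 12229)^(1/3) / 1000
= 0.285 mm

0.285


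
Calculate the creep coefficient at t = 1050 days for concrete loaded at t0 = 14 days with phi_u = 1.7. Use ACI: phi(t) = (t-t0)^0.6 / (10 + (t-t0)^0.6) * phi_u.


dt = 1050 - 14 = 1036
phi = 1036^0.6 / (10 + 1036^0.6) * 1.7
= 1.472

1.472


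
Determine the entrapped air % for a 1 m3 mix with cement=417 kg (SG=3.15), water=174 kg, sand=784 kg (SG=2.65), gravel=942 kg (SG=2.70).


Vol cement = 417 / (3.15 * 1000) = 0.132381 m3
Vol water = 174 / 1000 = 0.174 m3
Vol sand = 784 / (2.65 * 1000) = 0.295849 m3
Vol gravel = 942 / (2.70 * 1000) = 0.348889 m3
Total solid + water volume = 0.951119 m3
Air = (1 - 0.951119) * 100 = 4.89%

4.89


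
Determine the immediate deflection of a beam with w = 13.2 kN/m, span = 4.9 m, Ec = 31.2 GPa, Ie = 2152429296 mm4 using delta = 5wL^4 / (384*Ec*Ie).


Convert: L = 4.9 m = 4900 mm, Ec = 31.2 GPa = 31200 MPa
delta = 5 * 13.2 * 4900^4 / (384 * 31200 * 2152429296)
= 1.48 mm

1.48


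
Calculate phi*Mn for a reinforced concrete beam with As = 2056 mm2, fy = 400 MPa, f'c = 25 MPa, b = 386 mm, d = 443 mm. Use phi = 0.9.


a = As * fy / (0.85 * f'c * b)
= 2056 * 400 / (0.85 * 25 * 386)
= 100.2621 mm
Mn = As * fy * (d - a/2) / 10^6
= 323.0954 kN-m
phi*Mn = 0.9 * 323.0954 = 290.79 kN-m

290.79


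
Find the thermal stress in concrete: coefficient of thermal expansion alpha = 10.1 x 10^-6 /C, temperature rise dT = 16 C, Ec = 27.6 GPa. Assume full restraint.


sigma = alpha * dT * Ec
= 10.1e-6 * 16 * 27.6 * 1000
= 4.46 MPa

4.46


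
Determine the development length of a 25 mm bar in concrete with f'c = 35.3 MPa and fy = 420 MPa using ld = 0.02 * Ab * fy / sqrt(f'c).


Ab = pi * 25^2 / 4 = 490.874 mm2
ld = 0.02 * 490.874 * 420 / sqrt(35.3)
= 694.0 mm

694.0


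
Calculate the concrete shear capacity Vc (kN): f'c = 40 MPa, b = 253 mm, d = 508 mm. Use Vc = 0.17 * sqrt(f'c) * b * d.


Vc = 0.17 * sqrt(40) * 253 * 508 / 1000
= 138.19 kN

138.19


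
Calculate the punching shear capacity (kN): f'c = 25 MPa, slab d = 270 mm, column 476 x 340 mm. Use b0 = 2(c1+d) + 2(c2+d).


b0 = 2*(476 + 270) + 2*(340 + 270) = 2712 mm
Vc = 0.33 * sqrt(25) * 2712 * 270 / 1000
= 1208.2 kN

1208.2


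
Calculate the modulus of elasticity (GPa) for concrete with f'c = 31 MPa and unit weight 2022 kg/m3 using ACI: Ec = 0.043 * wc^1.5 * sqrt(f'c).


Ec = 0.043 * 2022^1.5 * sqrt(31) / 1000
= 21.77 GPa

21.77


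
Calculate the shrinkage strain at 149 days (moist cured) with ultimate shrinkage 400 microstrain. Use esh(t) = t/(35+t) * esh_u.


esh(149) = 149 / (35 + 149) * 400
= 149 / 184 * 400
= 323.9 microstrain

323.9


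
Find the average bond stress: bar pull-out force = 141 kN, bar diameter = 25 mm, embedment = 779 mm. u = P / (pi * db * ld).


u = P / (pi * db * ld)
= 141 * 1000 / (pi * 25 * 779)
= 2.305 MPa

2.305


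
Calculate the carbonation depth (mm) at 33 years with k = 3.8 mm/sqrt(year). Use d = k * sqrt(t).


depth = k * sqrt(t)
= 3.8 * sqrt(33)
= 21.83 mm

21.83


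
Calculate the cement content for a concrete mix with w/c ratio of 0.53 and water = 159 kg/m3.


Cement = water / (w/c)
= 159 / 0.53
= 300.0 kg/m3

300.0


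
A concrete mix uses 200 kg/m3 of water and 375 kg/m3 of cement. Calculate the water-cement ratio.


w/c = water / cement
w/c = 200 / 375 = 0.533

0.533


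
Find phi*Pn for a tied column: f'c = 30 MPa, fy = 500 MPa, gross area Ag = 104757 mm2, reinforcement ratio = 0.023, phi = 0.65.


Ast = rho * Ag = 0.023 * 104757 = 2409.411 mm2
phi*Pn = 0.65 * 0.80 * (0.85 * 30 * (104757 - 2409.411) + 500 * 2409.411) / 1000
= 1983.58 kN

1983.58


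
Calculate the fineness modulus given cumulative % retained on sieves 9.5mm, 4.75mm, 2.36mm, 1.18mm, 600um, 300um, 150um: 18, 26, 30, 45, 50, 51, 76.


FM = sum(cumulative % retained) / 100
= 296 / 100
= 2.96

2.96


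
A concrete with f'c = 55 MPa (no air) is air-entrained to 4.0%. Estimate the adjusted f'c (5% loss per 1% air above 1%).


Strength loss = (4.0 - 1) * 5 = 15.0%
f'c = 55 * (1 - 15.0/100)
= 46.75 MPa

46.75


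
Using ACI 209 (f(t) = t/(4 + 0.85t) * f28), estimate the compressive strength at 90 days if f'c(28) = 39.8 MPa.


f(90) = 90 / (4 + 0.85 * 90) * 39.8
= 90 / 80.5 * 39.8
= 44.5 MPa

44.5


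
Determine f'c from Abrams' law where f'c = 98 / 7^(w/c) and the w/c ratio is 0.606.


f'c = 98 / 7^0.606
= 98 / 3.252
= 30.14 MPa

30.14


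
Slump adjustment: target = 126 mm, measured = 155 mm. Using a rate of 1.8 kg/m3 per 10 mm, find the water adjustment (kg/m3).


Difference = 126 - 155 = -29 mm
Water adjustment = -29 * 1.8 / 10 = -5.2 kg/m3

-5.2


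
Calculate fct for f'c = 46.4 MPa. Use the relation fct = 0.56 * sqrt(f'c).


fct = 0.56 * sqrt(46.4)
= 0.56 * 6.812
= 3.815 MPa

3.815


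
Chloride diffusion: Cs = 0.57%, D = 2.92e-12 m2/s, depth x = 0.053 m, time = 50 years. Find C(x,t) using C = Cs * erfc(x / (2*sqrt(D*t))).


t_seconds = 50 * 365.25 * 24 * 3600 = 1577880000.0 s
arg = 0.053 / (2 * sqrt(2.92e-12 * 1577880000.0))
= 0.3904
erfc(0.3904) = 0.5809
C = 0.57 * 0.5809 = 0.3311%

0.3311


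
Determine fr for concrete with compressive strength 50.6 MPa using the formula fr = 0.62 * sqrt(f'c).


fr = 0.62 * sqrt(50.6)
= 4.41 MPa

4.41


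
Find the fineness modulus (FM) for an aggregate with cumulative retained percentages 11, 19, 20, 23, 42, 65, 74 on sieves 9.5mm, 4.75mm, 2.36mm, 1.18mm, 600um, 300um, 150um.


FM = sum(cumulative % retained) / 100
= 254 / 100
= 2.54

2.54


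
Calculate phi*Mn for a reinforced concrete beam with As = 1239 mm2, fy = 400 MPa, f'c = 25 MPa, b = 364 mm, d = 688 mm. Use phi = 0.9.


a = As * fy / (0.85 * f'c * b)
= 1239 * 400 / (0.85 * 25 * 364)
= 64.0724 mm
Mn = As * fy * (d - a/2) / 10^6
= 325.0957 kN-m
phi*Mn = 0.9 * 325.0957 = 292.59 kN-m

292.59


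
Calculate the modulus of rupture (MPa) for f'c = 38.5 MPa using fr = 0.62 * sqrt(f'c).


fr = 0.62 * sqrt(38.5)
= 3.847 MPa

3.847


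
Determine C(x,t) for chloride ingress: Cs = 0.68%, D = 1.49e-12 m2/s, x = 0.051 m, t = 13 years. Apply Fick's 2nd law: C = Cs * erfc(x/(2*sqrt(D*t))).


t_seconds = 13 * 365.25 * 24 * 3600 = 410248800.0 s
arg = 0.051 / (2 * sqrt(1.49e-12 * 410248800.0))
= 1.0314
erfc(1.0314) = 0.1447
C = 0.68 * 0.1447 = 0.0984%

0.0984


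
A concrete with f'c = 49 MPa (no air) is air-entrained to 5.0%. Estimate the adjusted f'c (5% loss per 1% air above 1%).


Strength loss = (5.0 - 1) * 5 = 20.0%
f'c = 49 * (1 - 20.0/100)
= 39.2 MPa

39.2


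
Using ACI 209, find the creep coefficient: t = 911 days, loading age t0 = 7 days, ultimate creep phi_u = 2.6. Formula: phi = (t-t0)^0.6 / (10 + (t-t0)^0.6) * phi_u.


dt = 911 - 7 = 904
phi = 904^0.6 / (10 + 904^0.6) * 2.6
= 2.225

2.225


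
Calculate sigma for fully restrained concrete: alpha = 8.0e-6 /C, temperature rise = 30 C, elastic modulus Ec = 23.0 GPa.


sigma = alpha * dT * Ec
= 8.0e-6 * 30 * 23.0 * 1000
= 5.52 MPa

5.52


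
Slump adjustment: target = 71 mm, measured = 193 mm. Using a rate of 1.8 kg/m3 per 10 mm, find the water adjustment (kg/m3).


Difference = 71 - 193 = -122 mm
Water adjustment = -122 * 1.8 / 10 = -22.0 kg/m3

-22.0


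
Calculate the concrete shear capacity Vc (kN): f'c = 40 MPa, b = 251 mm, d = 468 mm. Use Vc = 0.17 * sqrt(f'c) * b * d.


Vc = 0.17 * sqrt(40) * 251 * 468 / 1000
= 126.3 kN

126.3


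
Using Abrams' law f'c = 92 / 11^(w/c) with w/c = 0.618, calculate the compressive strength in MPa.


f'c = 92 / 11^0.618
= 92 / 4.401
= 20.9 MPa

20.9


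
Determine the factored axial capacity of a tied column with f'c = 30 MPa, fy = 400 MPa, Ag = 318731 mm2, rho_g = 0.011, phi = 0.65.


Ast = rho * Ag = 0.011 * 318731 = 3506.041 mm2
phi*Pn = 0.65 * 0.80 * (0.85 * 30 * (318731 - 3506.041) + 400 * 3506.041) / 1000
= 4909.14 kN

4909.14


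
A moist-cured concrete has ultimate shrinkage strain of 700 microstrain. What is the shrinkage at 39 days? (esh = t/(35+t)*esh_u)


esh(39) = 39 / (35 + 39) * 700
= 39 / 74 * 700
= 368.9 microstrain

368.9


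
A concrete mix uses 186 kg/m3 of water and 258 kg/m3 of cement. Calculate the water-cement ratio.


w/c = water / cement
w/c = 186 / 258 = 0.721

0.721


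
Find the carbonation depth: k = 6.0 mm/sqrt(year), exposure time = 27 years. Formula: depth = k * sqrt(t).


depth = k * sqrt(t)
= 6.0 * sqrt(27)
= 31.18 mm

31.18


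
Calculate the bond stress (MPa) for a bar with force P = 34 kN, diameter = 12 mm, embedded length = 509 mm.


u = P / (pi * db * ld)
= 34 * 1000 / (pi * 12 * 509)
= 1.772 MPa

1.772


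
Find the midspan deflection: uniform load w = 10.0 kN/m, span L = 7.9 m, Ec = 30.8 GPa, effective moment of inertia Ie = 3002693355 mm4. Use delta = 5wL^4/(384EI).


Convert: L = 7.9 m = 7900 mm, Ec = 30.8 GPa = 30800 MPa
delta = 5 * 10.0 * 7900^4 / (384 * 30800 * 3002693355)
= 5.48 mm

5.48


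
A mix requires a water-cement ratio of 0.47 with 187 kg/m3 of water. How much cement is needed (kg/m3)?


Cement = water / (w/c)
= 187 / 0.47
= 397.9 kg/m3

397.9
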